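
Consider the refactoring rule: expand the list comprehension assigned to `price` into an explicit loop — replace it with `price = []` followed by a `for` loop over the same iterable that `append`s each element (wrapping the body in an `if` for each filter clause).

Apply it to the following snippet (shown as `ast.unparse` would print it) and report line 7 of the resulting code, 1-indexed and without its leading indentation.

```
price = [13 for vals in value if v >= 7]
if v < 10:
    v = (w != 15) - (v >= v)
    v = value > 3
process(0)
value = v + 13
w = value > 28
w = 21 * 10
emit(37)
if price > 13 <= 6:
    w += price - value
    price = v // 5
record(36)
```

v = value > 3

Transformed code:
price = []
for vals in value:
    if v >= 7:
        price.append(13)
if v < 10:
    v = (w != 15) - (v >= v)
    v = value > 3
process(0)
value = v + 13
w = value > 28
w = 21 * 10
emit(37)
if price > 13 <= 6:
    w += price - value
    price = v // 5
record(36)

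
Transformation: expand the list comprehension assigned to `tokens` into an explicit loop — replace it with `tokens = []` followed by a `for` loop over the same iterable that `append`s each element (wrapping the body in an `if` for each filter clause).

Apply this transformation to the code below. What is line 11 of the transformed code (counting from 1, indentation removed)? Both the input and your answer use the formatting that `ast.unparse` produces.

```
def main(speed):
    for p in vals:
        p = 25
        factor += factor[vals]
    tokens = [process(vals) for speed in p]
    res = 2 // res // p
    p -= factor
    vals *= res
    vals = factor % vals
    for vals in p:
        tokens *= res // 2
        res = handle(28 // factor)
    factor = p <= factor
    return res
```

vals = factor % vals

Transformed code:
def main(speed):
    for p in vals:
        p = 25
        factor += factor[vals]
    tokens = []
    for speed in p:
        tokens.append(process(vals))
    res = 2 // res // p
    p -= factor
    vals *= res
    vals = factor % vals
    for vals in p:
        tokens *= res // 2
        res = handle(28 // factor)
    factor = p <= factor
    return res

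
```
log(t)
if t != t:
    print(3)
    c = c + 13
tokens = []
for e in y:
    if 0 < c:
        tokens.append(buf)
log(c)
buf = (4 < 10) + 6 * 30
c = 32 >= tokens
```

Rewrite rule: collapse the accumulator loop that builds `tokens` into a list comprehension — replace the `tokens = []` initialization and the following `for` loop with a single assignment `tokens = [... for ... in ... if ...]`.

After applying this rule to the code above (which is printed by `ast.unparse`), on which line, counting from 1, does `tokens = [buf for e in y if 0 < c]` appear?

Transformed code:
log(t)
if t != t:
    print(3)
    c = c + 13
tokens = [buf for e in y if 0 < c]
log(c)
buf = (4 < 10) + 6 * 30
c = 32 >= tokens

5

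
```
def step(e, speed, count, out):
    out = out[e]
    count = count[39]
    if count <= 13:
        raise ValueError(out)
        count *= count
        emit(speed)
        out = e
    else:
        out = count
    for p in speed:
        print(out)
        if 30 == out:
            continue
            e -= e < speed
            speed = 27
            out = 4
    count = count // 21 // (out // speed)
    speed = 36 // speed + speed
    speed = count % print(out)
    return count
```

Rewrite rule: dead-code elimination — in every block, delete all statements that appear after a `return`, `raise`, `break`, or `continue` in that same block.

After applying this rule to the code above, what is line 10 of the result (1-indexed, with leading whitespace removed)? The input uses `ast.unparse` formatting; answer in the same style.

Transformed code:
def step(e, speed, count, out):
    out = out[e]
    count = count[39]
    if count <= 13:
        raise ValueError(out)
    else:
        out = count
    for p in speed:
        print(out)
        if 30 == out:
            continue
    count = count // 21 // (out // speed)
    speed = 36 // speed + speed
    speed = count % print(out)
    return count

if 30 == out:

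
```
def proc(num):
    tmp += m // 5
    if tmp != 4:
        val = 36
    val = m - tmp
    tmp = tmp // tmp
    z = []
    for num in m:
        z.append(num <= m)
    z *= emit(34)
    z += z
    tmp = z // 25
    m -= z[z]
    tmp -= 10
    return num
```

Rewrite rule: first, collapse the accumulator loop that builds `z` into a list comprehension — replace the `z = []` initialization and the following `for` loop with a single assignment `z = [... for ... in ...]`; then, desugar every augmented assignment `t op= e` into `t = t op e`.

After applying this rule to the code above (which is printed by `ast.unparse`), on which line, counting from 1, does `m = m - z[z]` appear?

Transformed code:
def proc(num):
    tmp = tmp + m // 5
    if tmp != 4:
        val = 36
    val = m - tmp
    tmp = tmp // tmp
    z = [num <= m for num in m]
    z = z * emit(34)
    z = z + z
    tmp = z // 25
    m = m - z[z]
    tmp = tmp - 10
    return num

11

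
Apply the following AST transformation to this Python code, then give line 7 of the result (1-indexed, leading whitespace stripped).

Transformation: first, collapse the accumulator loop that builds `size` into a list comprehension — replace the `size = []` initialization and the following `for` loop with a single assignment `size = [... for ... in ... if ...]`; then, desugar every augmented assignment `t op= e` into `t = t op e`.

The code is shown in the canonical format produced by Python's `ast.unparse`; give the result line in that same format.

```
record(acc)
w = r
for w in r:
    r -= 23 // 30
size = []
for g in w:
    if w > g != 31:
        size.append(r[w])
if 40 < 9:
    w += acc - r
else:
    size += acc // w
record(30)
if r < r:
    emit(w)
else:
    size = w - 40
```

w = w + (acc - r)

Transformed code:
record(acc)
w = r
for w in r:
    r = r - 23 // 30
size = [r[w] for g in w if w > g != 31]
if 40 < 9:
    w = w + (acc - r)
else:
    size = size + acc // w
record(30)
if r < r:
    emit(w)
else:
    size = w - 40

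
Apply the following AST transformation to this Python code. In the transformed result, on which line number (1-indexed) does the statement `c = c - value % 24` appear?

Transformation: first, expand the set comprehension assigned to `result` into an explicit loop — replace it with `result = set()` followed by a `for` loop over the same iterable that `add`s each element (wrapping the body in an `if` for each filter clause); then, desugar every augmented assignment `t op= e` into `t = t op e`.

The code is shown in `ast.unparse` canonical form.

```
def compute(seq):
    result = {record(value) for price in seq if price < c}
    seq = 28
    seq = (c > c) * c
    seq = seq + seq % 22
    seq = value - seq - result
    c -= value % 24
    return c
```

Transformed code:
def compute(seq):
    result = set()
    for price in seq:
        if price < c:
            result.add(record(value))
    seq = 28
    seq = (c > c) * c
    seq = seq + seq % 22
    seq = value - seq - result
    c = c - value % 24
    return c

10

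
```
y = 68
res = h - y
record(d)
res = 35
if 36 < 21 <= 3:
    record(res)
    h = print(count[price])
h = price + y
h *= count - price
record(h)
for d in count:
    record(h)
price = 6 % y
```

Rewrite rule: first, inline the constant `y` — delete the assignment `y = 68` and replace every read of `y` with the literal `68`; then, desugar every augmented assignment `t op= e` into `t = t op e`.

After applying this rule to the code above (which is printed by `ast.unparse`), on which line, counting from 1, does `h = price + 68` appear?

7

Transformed code:
res = h - 68
record(d)
res = 35
if 36 < 21 <= 3:
    record(res)
    h = print(count[price])
h = price + 68
h = h * (count - price)
record(h)
for d in count:
    record(h)
price = 6 % 68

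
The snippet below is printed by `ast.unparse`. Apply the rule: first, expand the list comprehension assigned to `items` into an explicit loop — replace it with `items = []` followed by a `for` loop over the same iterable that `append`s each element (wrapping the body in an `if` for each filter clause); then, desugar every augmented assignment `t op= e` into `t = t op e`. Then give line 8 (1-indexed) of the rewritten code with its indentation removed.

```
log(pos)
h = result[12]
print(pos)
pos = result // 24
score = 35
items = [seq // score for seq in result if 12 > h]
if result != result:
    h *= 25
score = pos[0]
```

if 12 > h:

Transformed code:
log(pos)
h = result[12]
print(pos)
pos = result // 24
score = 35
items = []
for seq in result:
    if 12 > h:
        items.append(seq // score)
if result != result:
    h = h * 25
score = pos[0]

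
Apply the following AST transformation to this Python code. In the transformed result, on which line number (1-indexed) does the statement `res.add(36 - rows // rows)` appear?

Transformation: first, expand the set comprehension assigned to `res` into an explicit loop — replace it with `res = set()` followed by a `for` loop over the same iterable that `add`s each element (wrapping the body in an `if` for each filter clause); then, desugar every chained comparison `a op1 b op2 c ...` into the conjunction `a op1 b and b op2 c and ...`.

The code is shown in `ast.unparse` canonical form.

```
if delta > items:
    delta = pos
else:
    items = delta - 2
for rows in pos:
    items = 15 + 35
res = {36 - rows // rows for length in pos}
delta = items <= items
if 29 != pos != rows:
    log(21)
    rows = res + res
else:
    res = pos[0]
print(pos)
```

9

Transformed code:
if delta > items:
    delta = pos
else:
    items = delta - 2
for rows in pos:
    items = 15 + 35
res = set()
for length in pos:
    res.add(36 - rows // rows)
delta = items <= items
if 29 != pos and pos != rows:
    log(21)
    rows = res + res
else:
    res = pos[0]
print(pos)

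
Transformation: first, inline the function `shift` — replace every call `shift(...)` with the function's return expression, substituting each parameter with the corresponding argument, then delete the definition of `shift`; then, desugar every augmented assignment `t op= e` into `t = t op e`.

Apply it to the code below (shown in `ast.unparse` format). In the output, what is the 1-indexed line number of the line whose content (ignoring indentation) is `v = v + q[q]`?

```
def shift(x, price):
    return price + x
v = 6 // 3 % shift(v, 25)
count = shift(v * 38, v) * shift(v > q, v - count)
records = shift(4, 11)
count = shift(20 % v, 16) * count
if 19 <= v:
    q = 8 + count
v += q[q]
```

7

Transformed code:
v = 6 // 3 % (25 + v)
count = (v + v * 38) * (v - count + (v > q))
records = 11 + 4
count = (16 + 20 % v) * count
if 19 <= v:
    q = 8 + count
v = v + q[q]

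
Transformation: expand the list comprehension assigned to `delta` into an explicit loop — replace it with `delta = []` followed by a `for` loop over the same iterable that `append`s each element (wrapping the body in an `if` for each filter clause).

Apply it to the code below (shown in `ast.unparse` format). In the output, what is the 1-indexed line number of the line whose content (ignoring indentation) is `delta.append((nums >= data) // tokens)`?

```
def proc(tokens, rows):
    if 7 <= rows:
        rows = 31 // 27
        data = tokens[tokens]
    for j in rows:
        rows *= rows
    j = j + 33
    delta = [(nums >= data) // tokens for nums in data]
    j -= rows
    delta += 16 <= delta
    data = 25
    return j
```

Transformed code:
def proc(tokens, rows):
    if 7 <= rows:
        rows = 31 // 27
        data = tokens[tokens]
    for j in rows:
        rows *= rows
    j = j + 33
    delta = []
    for nums in data:
        delta.append((nums >= data) // tokens)
    j -= rows
    delta += 16 <= delta
    data = 25
    return j

10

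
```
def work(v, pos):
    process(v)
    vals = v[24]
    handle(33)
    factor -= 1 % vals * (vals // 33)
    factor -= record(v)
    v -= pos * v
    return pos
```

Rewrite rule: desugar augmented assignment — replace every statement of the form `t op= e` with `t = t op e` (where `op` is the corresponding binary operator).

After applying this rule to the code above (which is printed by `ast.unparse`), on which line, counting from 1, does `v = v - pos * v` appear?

7

Transformed code:
def work(v, pos):
    process(v)
    vals = v[24]
    handle(33)
    factor = factor - 1 % vals * (vals // 33)
    factor = factor - record(v)
    v = v - pos * v
    return pos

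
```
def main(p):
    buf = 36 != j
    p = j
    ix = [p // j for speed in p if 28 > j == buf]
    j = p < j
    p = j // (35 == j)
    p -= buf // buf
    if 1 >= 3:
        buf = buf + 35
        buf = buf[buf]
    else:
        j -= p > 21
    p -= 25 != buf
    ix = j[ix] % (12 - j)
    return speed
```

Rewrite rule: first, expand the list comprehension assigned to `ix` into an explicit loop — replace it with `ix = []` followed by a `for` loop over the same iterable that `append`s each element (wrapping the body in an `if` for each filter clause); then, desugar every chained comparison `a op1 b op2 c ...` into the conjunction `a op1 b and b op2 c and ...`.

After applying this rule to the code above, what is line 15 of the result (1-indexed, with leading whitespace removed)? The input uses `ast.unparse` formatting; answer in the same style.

Transformed code:
def main(p):
    buf = 36 != j
    p = j
    ix = []
    for speed in p:
        if 28 > j and j == buf:
            ix.append(p // j)
    j = p < j
    p = j // (35 == j)
    p -= buf // buf
    if 1 >= 3:
        buf = buf + 35
        buf = buf[buf]
    else:
        j -= p > 21
    p -= 25 != buf
    ix = j[ix] % (12 - j)
    return speed

j -= p > 21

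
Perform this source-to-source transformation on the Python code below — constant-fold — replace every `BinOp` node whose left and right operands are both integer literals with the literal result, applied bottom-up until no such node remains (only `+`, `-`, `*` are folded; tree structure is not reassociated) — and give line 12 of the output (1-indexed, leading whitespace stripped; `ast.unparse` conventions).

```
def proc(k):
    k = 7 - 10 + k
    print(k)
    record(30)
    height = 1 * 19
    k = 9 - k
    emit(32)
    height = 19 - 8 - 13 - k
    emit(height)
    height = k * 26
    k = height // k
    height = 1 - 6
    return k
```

height = -5

Transformed code:
def proc(k):
    k = -3 + k
    print(k)
    record(30)
    height = 19
    k = 9 - k
    emit(32)
    height = -2 - k
    emit(height)
    height = k * 26
    k = height // k
    height = -5
    return k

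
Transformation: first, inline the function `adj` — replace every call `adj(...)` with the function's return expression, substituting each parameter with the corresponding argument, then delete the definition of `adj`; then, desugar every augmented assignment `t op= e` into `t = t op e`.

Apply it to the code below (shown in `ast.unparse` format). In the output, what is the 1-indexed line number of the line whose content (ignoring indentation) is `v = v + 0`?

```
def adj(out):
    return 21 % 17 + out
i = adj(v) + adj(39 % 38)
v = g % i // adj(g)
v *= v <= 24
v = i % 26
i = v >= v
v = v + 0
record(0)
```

6

Transformed code:
i = 21 % 17 + v + (21 % 17 + 39 % 38)
v = g % i // (21 % 17 + g)
v = v * (v <= 24)
v = i % 26
i = v >= v
v = v + 0
record(0)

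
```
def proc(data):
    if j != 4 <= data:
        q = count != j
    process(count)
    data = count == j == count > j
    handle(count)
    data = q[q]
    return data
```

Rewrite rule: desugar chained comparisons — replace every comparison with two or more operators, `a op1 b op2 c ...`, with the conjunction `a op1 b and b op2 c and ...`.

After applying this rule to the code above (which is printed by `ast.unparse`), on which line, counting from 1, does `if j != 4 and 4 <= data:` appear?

Transformed code:
def proc(data):
    if j != 4 and 4 <= data:
        q = count != j
    process(count)
    data = count == j and j == count and (count > j)
    handle(count)
    data = q[q]
    return data

2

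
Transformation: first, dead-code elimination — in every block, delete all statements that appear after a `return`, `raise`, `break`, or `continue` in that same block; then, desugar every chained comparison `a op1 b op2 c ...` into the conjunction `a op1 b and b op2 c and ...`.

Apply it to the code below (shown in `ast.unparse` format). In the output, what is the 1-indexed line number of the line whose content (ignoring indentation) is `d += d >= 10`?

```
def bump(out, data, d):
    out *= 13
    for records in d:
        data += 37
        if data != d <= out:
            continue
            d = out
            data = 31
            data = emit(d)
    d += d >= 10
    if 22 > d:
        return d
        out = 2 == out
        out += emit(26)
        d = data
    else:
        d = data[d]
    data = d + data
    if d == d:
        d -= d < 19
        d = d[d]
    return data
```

Transformed code:
def bump(out, data, d):
    out *= 13
    for records in d:
        data += 37
        if data != d and d <= out:
            continue
    d += d >= 10
    if 22 > d:
        return d
    else:
        d = data[d]
    data = d + data
    if d == d:
        d -= d < 19
        d = d[d]
    return data

7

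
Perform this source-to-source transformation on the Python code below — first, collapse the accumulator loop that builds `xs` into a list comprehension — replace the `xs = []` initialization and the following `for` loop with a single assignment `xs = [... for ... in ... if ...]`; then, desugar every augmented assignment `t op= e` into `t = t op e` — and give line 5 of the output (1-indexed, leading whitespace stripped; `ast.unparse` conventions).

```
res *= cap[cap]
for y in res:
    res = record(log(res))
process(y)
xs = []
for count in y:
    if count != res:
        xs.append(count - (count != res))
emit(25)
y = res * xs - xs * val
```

xs = [count - (count != res) for count in y if count != res]

Transformed code:
res = res * cap[cap]
for y in res:
    res = record(log(res))
process(y)
xs = [count - (count != res) for count in y if count != res]
emit(25)
y = res * xs - xs * val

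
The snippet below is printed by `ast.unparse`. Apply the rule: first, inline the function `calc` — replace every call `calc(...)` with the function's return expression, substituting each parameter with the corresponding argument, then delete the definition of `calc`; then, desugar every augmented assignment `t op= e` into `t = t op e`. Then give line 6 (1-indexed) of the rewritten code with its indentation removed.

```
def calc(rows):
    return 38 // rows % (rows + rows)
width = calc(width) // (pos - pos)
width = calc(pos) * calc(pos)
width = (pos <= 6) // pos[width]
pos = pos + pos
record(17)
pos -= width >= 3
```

Transformed code:
width = 38 // width % (width + width) // (pos - pos)
width = 38 // pos % (pos + pos) * (38 // pos % (pos + pos))
width = (pos <= 6) // pos[width]
pos = pos + pos
record(17)
pos = pos - (width >= 3)

pos = pos - (width >= 3)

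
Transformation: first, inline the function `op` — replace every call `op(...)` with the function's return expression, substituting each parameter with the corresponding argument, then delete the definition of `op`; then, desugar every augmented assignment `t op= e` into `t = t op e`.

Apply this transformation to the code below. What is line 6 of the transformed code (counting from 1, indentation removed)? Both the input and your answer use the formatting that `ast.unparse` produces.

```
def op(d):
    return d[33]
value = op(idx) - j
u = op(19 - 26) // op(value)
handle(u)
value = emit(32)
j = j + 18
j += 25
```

Transformed code:
value = idx[33] - j
u = (19 - 26)[33] // value[33]
handle(u)
value = emit(32)
j = j + 18
j = j + 25

j = j + 25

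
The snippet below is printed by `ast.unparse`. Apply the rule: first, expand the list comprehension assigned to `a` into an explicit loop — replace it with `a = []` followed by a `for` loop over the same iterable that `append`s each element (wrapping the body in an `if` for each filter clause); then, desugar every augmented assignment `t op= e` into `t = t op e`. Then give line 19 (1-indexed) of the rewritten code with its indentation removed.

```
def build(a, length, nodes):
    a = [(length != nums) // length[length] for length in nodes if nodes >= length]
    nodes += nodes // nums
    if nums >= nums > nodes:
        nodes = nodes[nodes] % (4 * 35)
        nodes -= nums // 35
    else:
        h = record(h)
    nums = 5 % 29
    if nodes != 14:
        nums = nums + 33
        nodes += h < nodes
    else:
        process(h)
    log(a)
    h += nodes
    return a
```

Transformed code:
def build(a, length, nodes):
    a = []
    for length in nodes:
        if nodes >= length:
            a.append((length != nums) // length[length])
    nodes = nodes + nodes // nums
    if nums >= nums > nodes:
        nodes = nodes[nodes] % (4 * 35)
        nodes = nodes - nums // 35
    else:
        h = record(h)
    nums = 5 % 29
    if nodes != 14:
        nums = nums + 33
        nodes = nodes + (h < nodes)
    else:
        process(h)
    log(a)
    h = h + nodes
    return a

h = h + nodes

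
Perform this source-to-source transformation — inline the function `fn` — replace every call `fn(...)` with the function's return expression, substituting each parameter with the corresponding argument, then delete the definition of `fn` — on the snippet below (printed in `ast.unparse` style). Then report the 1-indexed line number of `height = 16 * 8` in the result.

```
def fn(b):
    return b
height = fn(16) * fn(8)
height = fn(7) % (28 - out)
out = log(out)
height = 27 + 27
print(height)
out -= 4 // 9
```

Transformed code:
height = 16 * 8
height = 7 % (28 - out)
out = log(out)
height = 27 + 27
print(height)
out -= 4 // 9

1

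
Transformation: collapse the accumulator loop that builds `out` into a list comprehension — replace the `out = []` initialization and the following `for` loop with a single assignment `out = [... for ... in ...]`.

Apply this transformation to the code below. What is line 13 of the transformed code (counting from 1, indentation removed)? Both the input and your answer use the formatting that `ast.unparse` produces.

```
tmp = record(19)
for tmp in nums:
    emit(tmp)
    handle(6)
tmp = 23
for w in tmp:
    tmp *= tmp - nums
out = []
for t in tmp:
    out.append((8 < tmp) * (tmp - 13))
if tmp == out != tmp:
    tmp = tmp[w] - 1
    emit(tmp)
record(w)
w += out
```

Transformed code:
tmp = record(19)
for tmp in nums:
    emit(tmp)
    handle(6)
tmp = 23
for w in tmp:
    tmp *= tmp - nums
out = [(8 < tmp) * (tmp - 13) for t in tmp]
if tmp == out != tmp:
    tmp = tmp[w] - 1
    emit(tmp)
record(w)
w += out

w += out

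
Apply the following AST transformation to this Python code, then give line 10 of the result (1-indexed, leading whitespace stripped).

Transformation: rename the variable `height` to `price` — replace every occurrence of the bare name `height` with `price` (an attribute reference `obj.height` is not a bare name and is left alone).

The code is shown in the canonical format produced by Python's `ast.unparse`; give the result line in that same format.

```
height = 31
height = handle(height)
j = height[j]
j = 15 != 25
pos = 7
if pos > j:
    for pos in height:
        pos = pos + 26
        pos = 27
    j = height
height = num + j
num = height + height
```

Transformed code:
price = 31
price = handle(price)
j = price[j]
j = 15 != 25
pos = 7
if pos > j:
    for pos in price:
        pos = pos + 26
        pos = 27
    j = price
price = num + j
num = price + price

j = price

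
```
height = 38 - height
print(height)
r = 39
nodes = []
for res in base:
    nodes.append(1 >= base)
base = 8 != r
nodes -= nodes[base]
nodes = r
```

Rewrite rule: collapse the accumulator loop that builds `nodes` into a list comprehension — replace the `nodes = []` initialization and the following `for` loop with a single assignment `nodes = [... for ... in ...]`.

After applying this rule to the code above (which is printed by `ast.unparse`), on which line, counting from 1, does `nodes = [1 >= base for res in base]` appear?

Transformed code:
height = 38 - height
print(height)
r = 39
nodes = [1 >= base for res in base]
base = 8 != r
nodes -= nodes[base]
nodes = r

4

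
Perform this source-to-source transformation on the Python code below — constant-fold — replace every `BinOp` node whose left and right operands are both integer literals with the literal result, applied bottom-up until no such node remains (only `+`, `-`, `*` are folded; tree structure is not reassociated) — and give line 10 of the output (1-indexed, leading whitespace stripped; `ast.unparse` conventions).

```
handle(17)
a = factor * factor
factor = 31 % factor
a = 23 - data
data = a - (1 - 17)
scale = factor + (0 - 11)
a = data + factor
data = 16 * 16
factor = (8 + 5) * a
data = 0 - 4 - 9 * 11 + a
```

Transformed code:
handle(17)
a = factor * factor
factor = 31 % factor
a = 23 - data
data = a - -16
scale = factor + -11
a = data + factor
data = 256
factor = 13 * a
data = -103 + a

data = -103 + a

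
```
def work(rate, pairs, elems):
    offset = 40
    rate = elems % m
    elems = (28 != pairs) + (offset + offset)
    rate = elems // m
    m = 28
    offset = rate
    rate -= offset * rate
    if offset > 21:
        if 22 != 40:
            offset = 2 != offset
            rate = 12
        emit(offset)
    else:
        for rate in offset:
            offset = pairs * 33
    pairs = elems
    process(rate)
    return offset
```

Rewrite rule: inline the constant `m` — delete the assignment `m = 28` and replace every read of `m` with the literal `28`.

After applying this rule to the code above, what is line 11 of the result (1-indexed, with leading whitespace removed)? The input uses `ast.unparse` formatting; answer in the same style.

Transformed code:
def work(rate, pairs, elems):
    offset = 40
    rate = elems % 28
    elems = (28 != pairs) + (offset + offset)
    rate = elems // 28
    offset = rate
    rate -= offset * rate
    if offset > 21:
        if 22 != 40:
            offset = 2 != offset
            rate = 12
        emit(offset)
    else:
        for rate in offset:
            offset = pairs * 33
    pairs = elems
    process(rate)
    return offset

rate = 12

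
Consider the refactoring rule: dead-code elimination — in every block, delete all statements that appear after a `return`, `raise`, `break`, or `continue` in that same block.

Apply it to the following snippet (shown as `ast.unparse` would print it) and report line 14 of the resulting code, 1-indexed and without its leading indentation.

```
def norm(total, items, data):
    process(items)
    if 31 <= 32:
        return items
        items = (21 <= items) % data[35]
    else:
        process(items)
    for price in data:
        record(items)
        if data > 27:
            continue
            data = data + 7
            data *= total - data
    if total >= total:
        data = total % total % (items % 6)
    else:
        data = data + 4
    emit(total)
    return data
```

data = data + 4

Transformed code:
def norm(total, items, data):
    process(items)
    if 31 <= 32:
        return items
    else:
        process(items)
    for price in data:
        record(items)
        if data > 27:
            continue
    if total >= total:
        data = total % total % (items % 6)
    else:
        data = data + 4
    emit(total)
    return data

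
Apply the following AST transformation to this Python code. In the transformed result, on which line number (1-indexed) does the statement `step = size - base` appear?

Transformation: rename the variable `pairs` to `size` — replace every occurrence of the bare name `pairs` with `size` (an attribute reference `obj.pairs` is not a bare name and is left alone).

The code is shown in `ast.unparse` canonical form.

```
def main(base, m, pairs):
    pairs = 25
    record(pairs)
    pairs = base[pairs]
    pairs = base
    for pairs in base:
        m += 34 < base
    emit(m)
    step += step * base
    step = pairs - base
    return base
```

10

Transformed code:
def main(base, m, size):
    size = 25
    record(size)
    size = base[size]
    size = base
    for size in base:
        m += 34 < base
    emit(m)
    step += step * base
    step = size - base
    return base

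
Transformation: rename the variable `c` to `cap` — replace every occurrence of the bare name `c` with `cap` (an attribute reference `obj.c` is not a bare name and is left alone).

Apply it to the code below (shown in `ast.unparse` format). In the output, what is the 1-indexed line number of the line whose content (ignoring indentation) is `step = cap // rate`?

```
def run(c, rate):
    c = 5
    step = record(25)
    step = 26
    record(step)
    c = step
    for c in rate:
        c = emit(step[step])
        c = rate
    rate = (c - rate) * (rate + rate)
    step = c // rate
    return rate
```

Transformed code:
def run(cap, rate):
    cap = 5
    step = record(25)
    step = 26
    record(step)
    cap = step
    for cap in rate:
        cap = emit(step[step])
        cap = rate
    rate = (cap - rate) * (rate + rate)
    step = cap // rate
    return rate

11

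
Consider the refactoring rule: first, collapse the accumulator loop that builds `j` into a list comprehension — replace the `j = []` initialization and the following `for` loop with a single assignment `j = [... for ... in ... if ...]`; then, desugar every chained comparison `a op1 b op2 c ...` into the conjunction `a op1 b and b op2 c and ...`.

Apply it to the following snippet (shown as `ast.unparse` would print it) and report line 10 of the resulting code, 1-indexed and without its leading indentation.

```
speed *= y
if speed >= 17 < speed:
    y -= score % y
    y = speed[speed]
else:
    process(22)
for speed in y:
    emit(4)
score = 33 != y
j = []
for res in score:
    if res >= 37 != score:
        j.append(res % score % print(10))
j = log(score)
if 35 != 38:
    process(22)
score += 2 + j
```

Transformed code:
speed *= y
if speed >= 17 and 17 < speed:
    y -= score % y
    y = speed[speed]
else:
    process(22)
for speed in y:
    emit(4)
score = 33 != y
j = [res % score % print(10) for res in score if res >= 37 and 37 != score]
j = log(score)
if 35 != 38:
    process(22)
score += 2 + j

j = [res % score % print(10) for res in score if res >= 37 and 37 != score]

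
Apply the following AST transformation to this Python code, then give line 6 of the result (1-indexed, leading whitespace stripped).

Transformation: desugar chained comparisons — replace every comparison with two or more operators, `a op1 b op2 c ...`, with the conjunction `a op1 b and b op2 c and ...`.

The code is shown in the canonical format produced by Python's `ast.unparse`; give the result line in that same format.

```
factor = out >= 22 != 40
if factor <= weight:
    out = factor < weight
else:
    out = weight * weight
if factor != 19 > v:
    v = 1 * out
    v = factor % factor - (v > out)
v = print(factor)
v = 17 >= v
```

if factor != 19 and 19 > v:

Transformed code:
factor = out >= 22 and 22 != 40
if factor <= weight:
    out = factor < weight
else:
    out = weight * weight
if factor != 19 and 19 > v:
    v = 1 * out
    v = factor % factor - (v > out)
v = print(factor)
v = 17 >= v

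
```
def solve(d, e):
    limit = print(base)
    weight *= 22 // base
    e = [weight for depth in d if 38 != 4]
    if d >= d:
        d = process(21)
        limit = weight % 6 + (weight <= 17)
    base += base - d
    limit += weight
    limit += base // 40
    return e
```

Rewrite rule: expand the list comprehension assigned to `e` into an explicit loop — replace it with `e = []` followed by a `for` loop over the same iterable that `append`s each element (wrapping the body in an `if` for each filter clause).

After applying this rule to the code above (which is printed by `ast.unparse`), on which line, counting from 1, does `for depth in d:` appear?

Transformed code:
def solve(d, e):
    limit = print(base)
    weight *= 22 // base
    e = []
    for depth in d:
        if 38 != 4:
            e.append(weight)
    if d >= d:
        d = process(21)
        limit = weight % 6 + (weight <= 17)
    base += base - d
    limit += weight
    limit += base // 40
    return e

5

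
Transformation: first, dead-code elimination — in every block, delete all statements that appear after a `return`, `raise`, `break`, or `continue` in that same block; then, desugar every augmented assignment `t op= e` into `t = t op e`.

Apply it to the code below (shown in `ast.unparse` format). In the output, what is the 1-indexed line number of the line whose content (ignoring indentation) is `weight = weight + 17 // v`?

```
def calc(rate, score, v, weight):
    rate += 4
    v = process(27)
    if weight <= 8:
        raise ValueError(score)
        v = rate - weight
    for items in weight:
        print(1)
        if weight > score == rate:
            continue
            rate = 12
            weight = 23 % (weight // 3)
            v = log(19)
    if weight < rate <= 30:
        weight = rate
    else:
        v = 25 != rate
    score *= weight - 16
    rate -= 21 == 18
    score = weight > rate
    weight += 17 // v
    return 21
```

Transformed code:
def calc(rate, score, v, weight):
    rate = rate + 4
    v = process(27)
    if weight <= 8:
        raise ValueError(score)
    for items in weight:
        print(1)
        if weight > score == rate:
            continue
    if weight < rate <= 30:
        weight = rate
    else:
        v = 25 != rate
    score = score * (weight - 16)
    rate = rate - (21 == 18)
    score = weight > rate
    weight = weight + 17 // v
    return 21

17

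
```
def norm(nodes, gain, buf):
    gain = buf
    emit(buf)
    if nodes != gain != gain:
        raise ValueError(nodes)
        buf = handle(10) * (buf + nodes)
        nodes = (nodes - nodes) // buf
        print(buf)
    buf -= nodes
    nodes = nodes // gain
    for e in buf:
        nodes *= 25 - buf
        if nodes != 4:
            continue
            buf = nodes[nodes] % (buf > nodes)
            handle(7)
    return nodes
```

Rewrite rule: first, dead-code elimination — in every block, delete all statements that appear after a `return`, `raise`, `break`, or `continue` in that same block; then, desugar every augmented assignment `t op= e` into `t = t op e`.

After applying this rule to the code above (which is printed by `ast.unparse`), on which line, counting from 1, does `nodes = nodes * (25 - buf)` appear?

9

Transformed code:
def norm(nodes, gain, buf):
    gain = buf
    emit(buf)
    if nodes != gain != gain:
        raise ValueError(nodes)
    buf = buf - nodes
    nodes = nodes // gain
    for e in buf:
        nodes = nodes * (25 - buf)
        if nodes != 4:
            continue
    return nodes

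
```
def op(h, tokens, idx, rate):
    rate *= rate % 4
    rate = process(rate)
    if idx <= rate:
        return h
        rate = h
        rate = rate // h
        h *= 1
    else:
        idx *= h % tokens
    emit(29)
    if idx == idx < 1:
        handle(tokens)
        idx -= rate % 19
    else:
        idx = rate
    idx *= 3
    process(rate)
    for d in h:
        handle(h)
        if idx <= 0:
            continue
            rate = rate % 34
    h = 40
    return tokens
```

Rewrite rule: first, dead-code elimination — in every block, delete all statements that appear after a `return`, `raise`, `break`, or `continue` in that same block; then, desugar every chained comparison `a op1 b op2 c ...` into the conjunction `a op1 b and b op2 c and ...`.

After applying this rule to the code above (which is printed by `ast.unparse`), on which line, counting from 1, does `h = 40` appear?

Transformed code:
def op(h, tokens, idx, rate):
    rate *= rate % 4
    rate = process(rate)
    if idx <= rate:
        return h
    else:
        idx *= h % tokens
    emit(29)
    if idx == idx and idx < 1:
        handle(tokens)
        idx -= rate % 19
    else:
        idx = rate
    idx *= 3
    process(rate)
    for d in h:
        handle(h)
        if idx <= 0:
            continue
    h = 40
    return tokens

20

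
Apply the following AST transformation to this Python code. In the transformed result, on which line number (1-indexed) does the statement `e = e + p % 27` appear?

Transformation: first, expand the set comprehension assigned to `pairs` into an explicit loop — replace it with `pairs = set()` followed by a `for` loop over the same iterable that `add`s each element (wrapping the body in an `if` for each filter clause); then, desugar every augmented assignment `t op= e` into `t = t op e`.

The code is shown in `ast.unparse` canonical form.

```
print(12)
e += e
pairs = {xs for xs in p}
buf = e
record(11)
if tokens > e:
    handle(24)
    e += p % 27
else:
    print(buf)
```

10

Transformed code:
print(12)
e = e + e
pairs = set()
for xs in p:
    pairs.add(xs)
buf = e
record(11)
if tokens > e:
    handle(24)
    e = e + p % 27
else:
    print(buf)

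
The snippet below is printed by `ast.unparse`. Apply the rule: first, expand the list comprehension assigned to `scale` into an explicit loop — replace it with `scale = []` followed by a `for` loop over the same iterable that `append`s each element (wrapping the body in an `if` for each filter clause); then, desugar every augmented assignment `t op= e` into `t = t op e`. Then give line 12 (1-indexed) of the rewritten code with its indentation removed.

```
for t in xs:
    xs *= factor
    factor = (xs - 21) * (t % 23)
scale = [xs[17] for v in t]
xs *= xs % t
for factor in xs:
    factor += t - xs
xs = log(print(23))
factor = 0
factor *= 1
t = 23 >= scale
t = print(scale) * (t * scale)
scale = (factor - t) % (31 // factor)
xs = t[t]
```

Transformed code:
for t in xs:
    xs = xs * factor
    factor = (xs - 21) * (t % 23)
scale = []
for v in t:
    scale.append(xs[17])
xs = xs * (xs % t)
for factor in xs:
    factor = factor + (t - xs)
xs = log(print(23))
factor = 0
factor = factor * 1
t = 23 >= scale
t = print(scale) * (t * scale)
scale = (factor - t) % (31 // factor)
xs = t[t]

factor = factor * 1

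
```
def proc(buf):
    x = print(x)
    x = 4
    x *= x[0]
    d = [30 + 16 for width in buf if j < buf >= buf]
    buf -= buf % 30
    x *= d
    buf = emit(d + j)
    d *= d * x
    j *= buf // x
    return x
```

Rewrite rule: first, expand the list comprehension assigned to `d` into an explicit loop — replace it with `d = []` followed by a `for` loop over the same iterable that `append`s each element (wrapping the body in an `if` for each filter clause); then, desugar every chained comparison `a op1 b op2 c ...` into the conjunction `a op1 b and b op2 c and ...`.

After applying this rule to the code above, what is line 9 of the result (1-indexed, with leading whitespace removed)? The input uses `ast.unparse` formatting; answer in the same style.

Transformed code:
def proc(buf):
    x = print(x)
    x = 4
    x *= x[0]
    d = []
    for width in buf:
        if j < buf and buf >= buf:
            d.append(30 + 16)
    buf -= buf % 30
    x *= d
    buf = emit(d + j)
    d *= d * x
    j *= buf // x
    return x

buf -= buf % 30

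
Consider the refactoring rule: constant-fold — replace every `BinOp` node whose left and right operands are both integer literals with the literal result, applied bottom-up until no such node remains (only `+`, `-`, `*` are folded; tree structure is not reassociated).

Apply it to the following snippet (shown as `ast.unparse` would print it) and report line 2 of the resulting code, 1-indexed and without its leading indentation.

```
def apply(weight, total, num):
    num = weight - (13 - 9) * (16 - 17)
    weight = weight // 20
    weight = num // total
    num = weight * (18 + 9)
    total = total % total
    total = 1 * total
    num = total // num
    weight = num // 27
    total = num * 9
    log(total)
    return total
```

num = weight - -4

Transformed code:
def apply(weight, total, num):
    num = weight - -4
    weight = weight // 20
    weight = num // total
    num = weight * 27
    total = total % total
    total = 1 * total
    num = total // num
    weight = num // 27
    total = num * 9
    log(total)
    return total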